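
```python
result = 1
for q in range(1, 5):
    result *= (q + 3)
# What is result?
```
Trace:
  result=1
  result=4, q=1
  result=20, q=2
  result=120, q=3
  result=840, q=4

Final answer: 840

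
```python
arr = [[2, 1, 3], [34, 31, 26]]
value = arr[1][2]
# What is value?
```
Trace:
  arr=[[2, 1, 3], [34, 31, 26]]
  arr=[[2, 1, 3], [34, 31, 26]], value=26

Final answer: 26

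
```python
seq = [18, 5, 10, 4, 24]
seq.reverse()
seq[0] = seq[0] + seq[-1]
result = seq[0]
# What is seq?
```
Trace:
  seq=[18, 5, 10, 4, 24]
  seq=[24, 4, 10, 5, 18]
  seq=[42, 4, 10, 5, 18]
  seq=[42, 4, 10, 5, 18], result=42

Final answer: [42, 4, 10, 5, 18]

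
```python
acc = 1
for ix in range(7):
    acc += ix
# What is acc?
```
Trace:
  acc=1
  acc=1, ix=0
  acc=2, ix=1
  acc=4, ix=2
  acc=7, ix=3
  acc=11, ix=4
  acc=16, ix=5
  acc=22, ix=6

Final answer: 22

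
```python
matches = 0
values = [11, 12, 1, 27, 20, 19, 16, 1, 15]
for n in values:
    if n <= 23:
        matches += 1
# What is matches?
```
Trace:
  matches=0
  matches=1, n=11
  matches=2, n=12
  matches=3, n=1
  matches=3, n=27
  matches=4, n=20
  matches=5, n=19
  matches=6, n=16
  matches=7, n=1
  matches=8, n=15

Final answer: 8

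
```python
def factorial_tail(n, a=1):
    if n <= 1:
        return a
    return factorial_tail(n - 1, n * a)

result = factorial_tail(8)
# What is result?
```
Call trace:
factorial_tail(n=8, a=1)
  factorial_tail(n=7, a=8)
    factorial_tail(n=6, a=56)
      factorial_tail(n=5, a=336)
        factorial_tail(n=4, a=1680)
          factorial_tail(n=3, a=6720)
            factorial_tail(n=2, a=20160)
              factorial_tail(n=1, a=40320)
              -> return 40320
            -> return 40320
          -> return 40320
        -> return 40320
      -> return 40320
    -> return 40320
  -> return 40320
-> return 40320

Final answer: 40320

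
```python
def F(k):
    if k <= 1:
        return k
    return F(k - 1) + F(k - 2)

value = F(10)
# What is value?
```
Call trace (a repeated sub-call is expanded the first time; later identical calls just restate its return value):
F(k=10)
  F(k=9)
    F(k=8)
      F(k=7)
        F(k=6)
          F(k=5)
            F(k=4)
              F(k=3)
                F(k=2)
                  F(k=1)
                  -> return 1
                  F(k=0)
                  -> return 0
                -> return 1
                F(k=1)
                -> return 1
              -> return 2
              F(k=2) -> return 1  (same call as traced above)
            -> return 3
            F(k=3) -> return 2  (same call as traced above)
          -> return 5
          F(k=4) -> return 3  (same call as traced above)
        -> return 8
        F(k=5) -> return 5  (same call as traced above)
      -> return 13
      F(k=6) -> return 8  (same call as traced above)
    -> return 21
    F(k=7) -> return 13  (same call as traced above)
  -> return 34
  F(k=8) -> return 21  (same call as traced above)
-> return 55

Final answer: 55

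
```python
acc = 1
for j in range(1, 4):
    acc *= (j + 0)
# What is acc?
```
Trace:
  acc=1
  acc=1, j=1
  acc=2, j=2
  acc=6, j=3

Final answer: 6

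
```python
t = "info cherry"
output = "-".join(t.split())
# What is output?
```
Trace:
  t='info cherry'
  t='info cherry', output='info-cherry'

Final answer: 'info-cherry'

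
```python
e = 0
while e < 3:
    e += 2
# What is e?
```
Trace:
  e=0
  e=2
  e=4

Final answer: 4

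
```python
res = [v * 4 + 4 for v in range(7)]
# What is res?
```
Trace:
  v=0
  v=1
  v=2
  v=3
  v=4
  v=5
  v=6
  res=[4, 8, 12, 16, 20, 24, 28]

Final answer: [4, 8, 12, 16, 20, 24, 28]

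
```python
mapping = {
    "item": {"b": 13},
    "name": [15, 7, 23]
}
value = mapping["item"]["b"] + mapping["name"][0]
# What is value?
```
Trace:
  mapping={'item': {'b': 13}, 'name': [15, 7, 23]}
  mapping={'item': {'b': 13}, 'name': [15, 7, 23]}, value=28

Final answer: 28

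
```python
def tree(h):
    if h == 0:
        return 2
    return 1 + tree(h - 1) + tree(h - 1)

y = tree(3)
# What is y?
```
Call trace (a repeated sub-call is expanded the first time; later identical calls just restate its return value):
tree(h=3)
  tree(h=2)
    tree(h=1)
      tree(h=0)
      -> return 2
      tree(h=0)
      -> return 2
    -> return 5
    tree(h=1) -> return 5  (same call as traced above)
  -> return 11
  tree(h=2) -> return 11  (same call as traced above)
-> return 23

Final answer: 23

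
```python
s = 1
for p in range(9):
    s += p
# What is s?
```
Trace:
  s=1
  s=1, p=0
  s=2, p=1
  s=4, p=2
  s=7, p=3
  s=11, p=4
  s=16, p=5
  s=22, p=6
  s=29, p=7
  s=37, p=8

Final answer: 37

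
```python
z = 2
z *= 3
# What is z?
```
Trace:
  z=2
  z=6

Final answer: 6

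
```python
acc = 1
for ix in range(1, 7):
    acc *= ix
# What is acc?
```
Trace:
  acc=1
  acc=1, ix=1
  acc=2, ix=2
  acc=6, ix=3
  acc=24, ix=4
  acc=120, ix=5
  acc=720, ix=6

Final answer: 720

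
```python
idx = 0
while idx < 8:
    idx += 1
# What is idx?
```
Trace:
  idx=0
  idx=1
  idx=2
  idx=3
  idx=4
  idx=5
  idx=6
  idx=7
  idx=8

Final answer: 8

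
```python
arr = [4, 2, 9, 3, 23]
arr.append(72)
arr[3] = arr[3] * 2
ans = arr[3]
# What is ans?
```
Trace:
  arr=[4, 2, 9, 3, 23]
  arr=[4, 2, 9, 3, 23, 72]
  arr=[4, 2, 9, 6, 23, 72]
  arr=[4, 2, 9, 6, 23, 72], ans=6

Final answer: 6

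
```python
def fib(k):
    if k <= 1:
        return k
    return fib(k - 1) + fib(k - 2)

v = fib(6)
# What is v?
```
Call trace (a repeated sub-call is expanded the first time; later identical calls just restate its return value):
fib(k=6)
  fib(k=5)
    fib(k=4)
      fib(k=3)
        fib(k=2)
          fib(k=1)
          -> return 1
          fib(k=0)
          -> return 0
        -> return 1
        fib(k=1)
        -> return 1
      -> return 2
      fib(k=2) -> return 1  (same call as traced above)
    -> return 3
    fib(k=3) -> return 2  (same call as traced above)
  -> return 5
  fib(k=4) -> return 3  (same call as traced above)
-> return 8

Final answer: 8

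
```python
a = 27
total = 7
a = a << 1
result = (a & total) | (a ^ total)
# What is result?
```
Trace:
  a=27
  a=27, total=7
  a=54, total=7
  a=54, total=7, result=55

Final answer: 55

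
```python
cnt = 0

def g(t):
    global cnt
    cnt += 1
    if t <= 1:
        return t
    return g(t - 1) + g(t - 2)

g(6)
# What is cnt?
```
Call trace (a repeated sub-call is expanded the first time; later identical calls just restate its return value):
g(t=6)
  g(t=5)
    g(t=4)
      g(t=3)
        g(t=2)
          g(t=1)
          -> return 1
          g(t=0)
          -> return 0
        -> return 1
        g(t=1)
        -> return 1
      -> return 2
      g(t=2) -> return 1  (same call as traced above)
    -> return 3
    g(t=3) -> return 2  (same call as traced above)
  -> return 5
  g(t=4) -> return 3  (same call as traced above)
-> return 8

cnt is incremented once per call, so count the calls in each subtree. Let C(t) = number of calls made by g(t).
C(0) = C(1) = 1 (base case, no recursion); C(t) = 1 + C(t - 1) + C(t - 2) otherwise.
C(2) = 1 + C(1) + C(0) = 1 + 1 + 1 = 3
C(3) = 1 + C(2) + C(1) = 1 + 3 + 1 = 5
C(4) = 1 + C(3) + C(2) = 1 + 5 + 3 = 9
C(5) = 1 + C(4) + C(3) = 1 + 9 + 5 = 15
C(6) = 1 + C(5) + C(4) = 1 + 15 + 9 = 25
cnt = C(6) = 25

Final answer: 25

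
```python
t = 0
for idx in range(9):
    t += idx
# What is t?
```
Trace:
  t=0
  t=0, idx=0
  t=1, idx=1
  t=3, idx=2
  t=6, idx=3
  t=10, idx=4
  t=15, idx=5
  t=21, idx=6
  t=28, idx=7
  t=36, idx=8

Final answer: 36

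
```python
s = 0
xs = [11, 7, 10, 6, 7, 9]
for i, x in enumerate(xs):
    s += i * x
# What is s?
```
Trace:
  s=0
  s=0, i=0, x=11
  s=7, i=1, x=7
  s=27, i=2, x=10
  s=45, i=3, x=6
  s=73, i=4, x=7
  s=118, i=5, x=9

Final answer: 118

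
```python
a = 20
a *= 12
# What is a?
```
Trace:
  a=20
  a=240

Final answer: 240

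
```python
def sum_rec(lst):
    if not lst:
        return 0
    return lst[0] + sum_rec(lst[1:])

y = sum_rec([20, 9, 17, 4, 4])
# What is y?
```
Call trace:
sum_rec(lst=[20, 9, 17, 4, 4])
  sum_rec(lst=[9, 17, 4, 4])
    sum_rec(lst=[17, 4, 4])
      sum_rec(lst=[4, 4])
        sum_rec(lst=[4])
          sum_rec(lst=[])
          -> return 0
        -> return 4
      -> return 8
    -> return 25
  -> return 34
-> return 54

Final answer: 54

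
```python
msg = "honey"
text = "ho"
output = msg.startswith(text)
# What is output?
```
Trace:
  msg='honey'
  msg='honey', text='ho'
  msg='honey', text='ho', output=True

Final answer: True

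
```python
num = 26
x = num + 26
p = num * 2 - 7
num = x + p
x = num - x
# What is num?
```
Trace:
  num=26
  num=26, x=52
  num=26, x=52, p=45
  num=97, x=52, p=45
  num=97, x=45, p=45

Final answer: 97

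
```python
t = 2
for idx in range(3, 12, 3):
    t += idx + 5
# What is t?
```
Trace:
  t=2
  t=10, idx=3
  t=21, idx=6
  t=35, idx=9

Final answer: 35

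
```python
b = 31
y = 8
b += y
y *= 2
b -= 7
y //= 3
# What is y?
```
Trace:
  b=31
  b=31, y=8
  b=39, y=8
  b=39, y=16
  b=32, y=16
  b=32, y=5

Final answer: 5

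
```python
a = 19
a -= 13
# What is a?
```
Trace:
  a=19
  a=6

Final answer: 6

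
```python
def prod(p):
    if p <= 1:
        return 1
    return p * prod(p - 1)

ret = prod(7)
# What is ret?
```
Call trace:
prod(p=7)
  prod(p=6)
    prod(p=5)
      prod(p=4)
        prod(p=3)
          prod(p=2)
            prod(p=1)
            -> return 1
          -> return 2
        -> return 6
      -> return 24
    -> return 120
  -> return 720
-> return 5040

Final answer: 5040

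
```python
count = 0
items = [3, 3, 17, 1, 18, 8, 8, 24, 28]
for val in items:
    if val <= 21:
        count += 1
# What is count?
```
Trace:
  count=0
  count=1, val=3
  count=2, val=3
  count=3, val=17
  count=4, val=1
  count=5, val=18
  count=6, val=8
  count=7, val=8
  count=7, val=24
  count=7, val=28

Final answer: 7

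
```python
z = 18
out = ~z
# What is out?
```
Trace:
  z=18
  z=18, out=-19

Final answer: -19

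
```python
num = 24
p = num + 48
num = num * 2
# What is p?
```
Trace:
  num=24
  num=24, p=72
  num=48, p=72

Final answer: 72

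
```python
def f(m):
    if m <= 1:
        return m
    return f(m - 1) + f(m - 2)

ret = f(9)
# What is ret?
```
Call trace (a repeated sub-call is expanded the first time; later identical calls just restate its return value):
f(m=9)
  f(m=8)
    f(m=7)
      f(m=6)
        f(m=5)
          f(m=4)
            f(m=3)
              f(m=2)
                f(m=1)
                -> return 1
                f(m=0)
                -> return 0
              -> return 1
              f(m=1)
              -> return 1
            -> return 2
            f(m=2) -> return 1  (same call as traced above)
          -> return 3
          f(m=3) -> return 2  (same call as traced above)
        -> return 5
        f(m=4) -> return 3  (same call as traced above)
      -> return 8
      f(m=5) -> return 5  (same call as traced above)
    -> return 13
    f(m=6) -> return 8  (same call as traced above)
  -> return 21
  f(m=7) -> return 13  (same call as traced above)
-> return 34

Final answer: 34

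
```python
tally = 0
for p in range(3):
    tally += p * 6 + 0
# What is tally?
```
Trace:
  tally=0
  tally=0, p=0
  tally=6, p=1
  tally=18, p=2

Final answer: 18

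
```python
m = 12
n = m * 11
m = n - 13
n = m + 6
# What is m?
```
Trace:
  m=12
  m=12, n=132
  m=119, n=132
  m=119, n=125

Final answer: 119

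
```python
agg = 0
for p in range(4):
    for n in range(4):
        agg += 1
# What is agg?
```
Trace:
  agg=0
  agg=1, p=0, n=0
  agg=2, p=0, n=1
  agg=3, p=0, n=2
  agg=4, p=0, n=3
  agg=5, p=1, n=0
  agg=6, p=1, n=1
  agg=7, p=1, n=2
  agg=8, p=1, n=3
  agg=9, p=2, n=0
  agg=10, p=2, n=1
  agg=11, p=2, n=2
  agg=12, p=2, n=3
  agg=13, p=3, n=0
  agg=14, p=3, n=1
  agg=15, p=3, n=2
  agg=16, p=3, n=3

Final answer: 16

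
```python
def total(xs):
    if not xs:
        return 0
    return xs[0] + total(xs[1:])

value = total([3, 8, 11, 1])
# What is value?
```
Call trace:
total(xs=[3, 8, 11, 1])
  total(xs=[8, 11, 1])
    total(xs=[11, 1])
      total(xs=[1])
        total(xs=[])
        -> return 0
      -> return 1
    -> return 12
  -> return 20
-> return 23

Final answer: 23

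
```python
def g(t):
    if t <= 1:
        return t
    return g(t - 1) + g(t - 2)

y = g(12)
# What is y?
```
Call trace (a repeated sub-call is expanded the first time; later identical calls just restate its return value):
g(t=12)
  g(t=11)
    g(t=10)
      g(t=9)
        g(t=8)
          g(t=7)
            g(t=6)
              g(t=5)
                g(t=4)
                  g(t=3)
                    g(t=2)
                      g(t=1)
                      -> return 1
                      g(t=0)
                      -> return 0
                    -> return 1
                    g(t=1)
                    -> return 1
                  -> return 2
                  g(t=2) -> return 1  (same call as traced above)
                -> return 3
                g(t=3) -> return 2  (same call as traced above)
              -> return 5
              g(t=4) -> return 3  (same call as traced above)
            -> return 8
            g(t=5) -> return 5  (same call as traced above)
          -> return 13
          g(t=6) -> return 8  (same call as traced above)
        -> return 21
        g(t=7) -> return 13  (same call as traced above)
      -> return 34
      g(t=8) -> return 21  (same call as traced above)
    -> return 55
    g(t=9) -> return 34  (same call as traced above)
  -> return 89
  g(t=10) -> return 55  (same call as traced above)
-> return 144

Final answer: 144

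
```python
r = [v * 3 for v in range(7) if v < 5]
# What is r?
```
Trace:
  v=0
  v=1
  v=2
  v=3
  v=4
  v=5
  v=6
  r=[0, 3, 6, 9, 12]

Final answer: [0, 3, 6, 9, 12]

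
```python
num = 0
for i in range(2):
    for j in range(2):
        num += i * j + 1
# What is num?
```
Trace:
  num=0
  num=1, i=0, j=0
  num=2, i=0, j=1
  num=3, i=1, j=0
  num=5, i=1, j=1

Final answer: 5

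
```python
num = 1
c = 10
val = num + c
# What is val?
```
Trace:
  num=1
  num=1, c=10
  num=1, c=10, val=11

Final answer: 11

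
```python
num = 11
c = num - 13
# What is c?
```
Trace:
  num=11
  num=11, c=-2

Final answer: -2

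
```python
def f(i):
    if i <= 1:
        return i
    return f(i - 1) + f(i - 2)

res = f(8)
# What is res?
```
Call trace (a repeated sub-call is expanded the first time; later identical calls just restate its return value):
f(i=8)
  f(i=7)
    f(i=6)
      f(i=5)
        f(i=4)
          f(i=3)
            f(i=2)
              f(i=1)
              -> return 1
              f(i=0)
              -> return 0
            -> return 1
            f(i=1)
            -> return 1
          -> return 2
          f(i=2) -> return 1  (same call as traced above)
        -> return 3
        f(i=3) -> return 2  (same call as traced above)
      -> return 5
      f(i=4) -> return 3  (same call as traced above)
    -> return 8
    f(i=5) -> return 5  (same call as traced above)
  -> return 13
  f(i=6) -> return 8  (same call as traced above)
-> return 21

Final answer: 21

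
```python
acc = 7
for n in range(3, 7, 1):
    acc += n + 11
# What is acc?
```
Trace:
  acc=7
  acc=21, n=3
  acc=36, n=4
  acc=52, n=5
  acc=69, n=6

Final answer: 69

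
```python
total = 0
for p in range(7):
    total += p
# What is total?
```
Trace:
  total=0
  total=0, p=0
  total=1, p=1
  total=3, p=2
  total=6, p=3
  total=10, p=4
  total=15, p=5
  total=21, p=6

Final answer: 21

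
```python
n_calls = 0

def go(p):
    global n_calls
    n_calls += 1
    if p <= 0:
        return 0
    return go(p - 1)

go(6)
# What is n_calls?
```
Call trace:
go(p=6)
  go(p=5)
    go(p=4)
      go(p=3)
        go(p=2)
          go(p=1)
            go(p=0)
            -> return 0
          -> return 0
        -> return 0
      -> return 0
    -> return 0
  -> return 0
-> return 0

n_calls is incremented once per call. go is entered once for each p = 6, 5, 4, 3, 2, 1, 0 (the p <= 0 call returns without recursing), i.e. 6 + 1 calls.
n_calls = 7

Final answer: 7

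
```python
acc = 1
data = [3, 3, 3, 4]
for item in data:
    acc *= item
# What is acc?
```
Trace:
  acc=1
  acc=3, item=3
  acc=9, item=3
  acc=27, item=3
  acc=108, item=4

Final answer: 108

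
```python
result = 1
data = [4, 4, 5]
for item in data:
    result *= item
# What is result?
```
Trace:
  result=1
  result=4, item=4
  result=16, item=4
  result=80, item=5

Final answer: 80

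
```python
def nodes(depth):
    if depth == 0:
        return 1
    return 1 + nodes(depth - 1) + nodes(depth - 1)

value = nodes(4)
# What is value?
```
Call trace (a repeated sub-call is expanded the first time; later identical calls just restate its return value):
nodes(depth=4)
  nodes(depth=3)
    nodes(depth=2)
      nodes(depth=1)
        nodes(depth=0)
        -> return 1
        nodes(depth=0)
        -> return 1
      -> return 3
      nodes(depth=1) -> return 3  (same call as traced above)
    -> return 7
    nodes(depth=2) -> return 7  (same call as traced above)
  -> return 15
  nodes(depth=3) -> return 15  (same call as traced above)
-> return 31

Final answer: 31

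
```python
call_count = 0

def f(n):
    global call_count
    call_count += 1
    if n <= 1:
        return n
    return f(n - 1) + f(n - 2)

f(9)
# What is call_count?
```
Call trace (a repeated sub-call is expanded the first time; later identical calls just restate its return value):
f(n=9)
  f(n=8)
    f(n=7)
      f(n=6)
        f(n=5)
          f(n=4)
            f(n=3)
              f(n=2)
                f(n=1)
                -> return 1
                f(n=0)
                -> return 0
              -> return 1
              f(n=1)
              -> return 1
            -> return 2
            f(n=2) -> return 1  (same call as traced above)
          -> return 3
          f(n=3) -> return 2  (same call as traced above)
        -> return 5
        f(n=4) -> return 3  (same call as traced above)
      -> return 8
      f(n=5) -> return 5  (same call as traced above)
    -> return 13
    f(n=6) -> return 8  (same call as traced above)
  -> return 21
  f(n=7) -> return 13  (same call as traced above)
-> return 34

call_count is incremented once per call, so count the calls in each subtree. Let C(n) = number of calls made by f(n).
C(0) = C(1) = 1 (base case, no recursion); C(n) = 1 + C(n - 1) + C(n - 2) otherwise.
C(2) = 1 + C(1) + C(0) = 1 + 1 + 1 = 3
C(3) = 1 + C(2) + C(1) = 1 + 3 + 1 = 5
C(4) = 1 + C(3) + C(2) = 1 + 5 + 3 = 9
C(5) = 1 + C(4) + C(3) = 1 + 9 + 5 = 15
C(6) = 1 + C(5) + C(4) = 1 + 15 + 9 = 25
C(7) = 1 + C(6) + C(5) = 1 + 25 + 15 = 41
C(8) = 1 + C(7) + C(6) = 1 + 41 + 25 = 67
C(9) = 1 + C(8) + C(7) = 1 + 67 + 41 = 109
call_count = C(9) = 109

Final answer: 109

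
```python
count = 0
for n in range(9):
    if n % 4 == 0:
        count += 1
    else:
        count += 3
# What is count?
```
Trace:
  count=0
  count=1, n=0
  count=4, n=1
  count=7, n=2
  count=10, n=3
  count=11, n=4
  count=14, n=5
  count=17, n=6
  count=20, n=7
  count=21, n=8

Final answer: 21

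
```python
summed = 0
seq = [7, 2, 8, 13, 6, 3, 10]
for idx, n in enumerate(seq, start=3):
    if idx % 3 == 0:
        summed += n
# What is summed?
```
Trace:
  summed=0
  summed=7, idx=3, n=7
  summed=7, idx=4, n=2
  summed=7, idx=5, n=8
  summed=20, idx=6, n=13
  summed=20, idx=7, n=6
  summed=20, idx=8, n=3
  summed=30, idx=9, n=10

Final answer: 30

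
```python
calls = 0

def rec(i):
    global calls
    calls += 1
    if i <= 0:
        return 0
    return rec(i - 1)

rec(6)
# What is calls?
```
Call trace:
rec(i=6)
  rec(i=5)
    rec(i=4)
      rec(i=3)
        rec(i=2)
          rec(i=1)
            rec(i=0)
            -> return 0
          -> return 0
        -> return 0
      -> return 0
    -> return 0
  -> return 0
-> return 0

calls is incremented once per call. rec is entered once for each i = 6, 5, 4, 3, 2, 1, 0 (the i <= 0 call returns without recursing), i.e. 6 + 1 calls.
calls = 7

Final answer: 7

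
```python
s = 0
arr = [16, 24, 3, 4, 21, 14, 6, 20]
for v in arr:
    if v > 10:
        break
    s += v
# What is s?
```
Trace:
  s=0
  s=0, v=16

Final answer: 0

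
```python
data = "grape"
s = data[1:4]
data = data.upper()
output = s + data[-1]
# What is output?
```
Trace:
  data='grape'
  data='grape', s='rap'
  data='GRAPE', s='rap'
  data='GRAPE', s='rap', output='rapE'

Final answer: 'rapE'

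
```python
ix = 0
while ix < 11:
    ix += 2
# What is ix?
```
Trace:
  ix=0
  ix=2
  ix=4
  ix=6
  ix=8
  ix=10
  ix=12

Final answer: 12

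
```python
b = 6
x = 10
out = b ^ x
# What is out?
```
Trace:
  b=6
  b=6, x=10
  b=6, x=10, out=12

Final answer: 12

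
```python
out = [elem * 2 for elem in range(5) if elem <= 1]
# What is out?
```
Trace:
  elem=0
  elem=1
  elem=2
  elem=3
  elem=4
  out=[0, 2]

Final answer: [0, 2]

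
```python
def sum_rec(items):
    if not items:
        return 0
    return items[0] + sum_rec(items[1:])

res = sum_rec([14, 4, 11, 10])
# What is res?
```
Call trace:
sum_rec(items=[14, 4, 11, 10])
  sum_rec(items=[4, 11, 10])
    sum_rec(items=[11, 10])
      sum_rec(items=[10])
        sum_rec(items=[])
        -> return 0
      -> return 10
    -> return 21
  -> return 25
-> return 39

Final answer: 39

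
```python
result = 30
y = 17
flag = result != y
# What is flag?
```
Trace:
  result=30
  result=30, y=17
  result=30, y=17, flag=True

Final answer: True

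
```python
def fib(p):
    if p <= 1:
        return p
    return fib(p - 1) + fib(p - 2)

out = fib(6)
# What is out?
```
Call trace (a repeated sub-call is expanded the first time; later identical calls just restate its return value):
fib(p=6)
  fib(p=5)
    fib(p=4)
      fib(p=3)
        fib(p=2)
          fib(p=1)
          -> return 1
          fib(p=0)
          -> return 0
        -> return 1
        fib(p=1)
        -> return 1
      -> return 2
      fib(p=2) -> return 1  (same call as traced above)
    -> return 3
    fib(p=3) -> return 2  (same call as traced above)
  -> return 5
  fib(p=4) -> return 3  (same call as traced above)
-> return 8

Final answer: 8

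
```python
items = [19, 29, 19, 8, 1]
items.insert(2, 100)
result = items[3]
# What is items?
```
Trace:
  items=[19, 29, 19, 8, 1]
  items=[19, 29, 100, 19, 8, 1]
  items=[19, 29, 100, 19, 8, 1], result=19

Final answer: [19, 29, 100, 19, 8, 1]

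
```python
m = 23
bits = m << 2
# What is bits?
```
Trace:
  m=23
  m=23, bits=92

Final answer: 92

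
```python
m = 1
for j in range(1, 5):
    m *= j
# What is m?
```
Trace:
  m=1
  m=1, j=1
  m=2, j=2
  m=6, j=3
  m=24, j=4

Final answer: 24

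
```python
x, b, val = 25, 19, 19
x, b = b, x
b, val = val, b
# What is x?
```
Trace:
  x=25, b=19, val=19
  x=19, b=25, val=19
  x=19, b=19, val=25

Final answer: 19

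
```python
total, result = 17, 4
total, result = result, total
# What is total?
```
Trace:
  total=17, result=4
  total=4, result=17

Final answer: 4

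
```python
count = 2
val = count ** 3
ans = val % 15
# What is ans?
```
Trace:
  count=2
  count=2, val=8
  count=2, val=8, ans=8

Final answer: 8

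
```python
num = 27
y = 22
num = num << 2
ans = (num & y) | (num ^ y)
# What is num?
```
Trace:
  num=27
  num=27, y=22
  num=108, y=22
  num=108, y=22, ans=126

Final answer: 108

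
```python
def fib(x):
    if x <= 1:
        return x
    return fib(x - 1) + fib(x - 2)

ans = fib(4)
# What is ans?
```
Call trace (a repeated sub-call is expanded the first time; later identical calls just restate its return value):
fib(x=4)
  fib(x=3)
    fib(x=2)
      fib(x=1)
      -> return 1
      fib(x=0)
      -> return 0
    -> return 1
    fib(x=1)
    -> return 1
  -> return 2
  fib(x=2) -> return 1  (same call as traced above)
-> return 3

Final answer: 3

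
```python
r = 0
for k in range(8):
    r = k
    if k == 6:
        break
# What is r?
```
Trace:
  r=0
  r=0, k=0
  r=1, k=1
  r=2, k=2
  r=3, k=3
  r=4, k=4
  r=5, k=5
  r=6, k=6

Final answer: 6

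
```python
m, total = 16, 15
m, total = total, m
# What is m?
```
Trace:
  m=16, total=15
  m=15, total=16

Final answer: 15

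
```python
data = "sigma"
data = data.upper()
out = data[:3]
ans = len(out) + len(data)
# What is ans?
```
Trace:
  data='sigma'
  data='SIGMA'
  data='SIGMA', out='SIG'
  data='SIGMA', out='SIG', ans=8

Final answer: 8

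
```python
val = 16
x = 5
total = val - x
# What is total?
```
Trace:
  val=16
  val=16, x=5
  val=16, x=5, total=11

Final answer: 11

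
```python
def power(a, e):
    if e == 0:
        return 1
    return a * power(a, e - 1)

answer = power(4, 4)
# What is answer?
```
Call trace:
power(a=4, e=4)
  power(a=4, e=3)
    power(a=4, e=2)
      power(a=4, e=1)
        power(a=4, e=0)
        -> return 1
      -> return 4
    -> return 16
  -> return 64
-> return 256

Final answer: 256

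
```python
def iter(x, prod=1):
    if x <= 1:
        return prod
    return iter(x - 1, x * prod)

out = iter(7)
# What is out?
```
Call trace:
iter(x=7, prod=1)
  iter(x=6, prod=7)
    iter(x=5, prod=42)
      iter(x=4, prod=210)
        iter(x=3, prod=840)
          iter(x=2, prod=2520)
            iter(x=1, prod=5040)
            -> return 5040
          -> return 5040
        -> return 5040
      -> return 5040
    -> return 5040
  -> return 5040
-> return 5040

Final answer: 5040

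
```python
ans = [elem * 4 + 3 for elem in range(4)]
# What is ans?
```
Trace:
  elem=0
  elem=1
  elem=2
  elem=3
  ans=[3, 7, 11, 15]

Final answer: [3, 7, 11, 15]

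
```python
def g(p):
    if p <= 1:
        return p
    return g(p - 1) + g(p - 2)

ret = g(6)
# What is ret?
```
Call trace (a repeated sub-call is expanded the first time; later identical calls just restate its return value):
g(p=6)
  g(p=5)
    g(p=4)
      g(p=3)
        g(p=2)
          g(p=1)
          -> return 1
          g(p=0)
          -> return 0
        -> return 1
        g(p=1)
        -> return 1
      -> return 2
      g(p=2) -> return 1  (same call as traced above)
    -> return 3
    g(p=3) -> return 2  (same call as traced above)
  -> return 5
  g(p=4) -> return 3  (same call as traced above)
-> return 8

Final answer: 8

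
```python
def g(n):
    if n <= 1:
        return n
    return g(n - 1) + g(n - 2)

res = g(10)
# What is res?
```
Call trace (a repeated sub-call is expanded the first time; later identical calls just restate its return value):
g(n=10)
  g(n=9)
    g(n=8)
      g(n=7)
        g(n=6)
          g(n=5)
            g(n=4)
              g(n=3)
                g(n=2)
                  g(n=1)
                  -> return 1
                  g(n=0)
                  -> return 0
                -> return 1
                g(n=1)
                -> return 1
              -> return 2
              g(n=2) -> return 1  (same call as traced above)
            -> return 3
            g(n=3) -> return 2  (same call as traced above)
          -> return 5
          g(n=4) -> return 3  (same call as traced above)
        -> return 8
        g(n=5) -> return 5  (same call as traced above)
      -> return 13
      g(n=6) -> return 8  (same call as traced above)
    -> return 21
    g(n=7) -> return 13  (same call as traced above)
  -> return 34
  g(n=8) -> return 21  (same call as traced above)
-> return 55

Final answer: 55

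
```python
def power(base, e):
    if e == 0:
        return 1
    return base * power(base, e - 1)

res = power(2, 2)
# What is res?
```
Call trace:
power(base=2, e=2)
  power(base=2, e=1)
    power(base=2, e=0)
    -> return 1
  -> return 2
-> return 4

Final answer: 4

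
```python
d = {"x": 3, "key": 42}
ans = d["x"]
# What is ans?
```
Trace:
  d={'x': 3, 'key': 42}
  d={'x': 3, 'key': 42}, ans=3

Final answer: 3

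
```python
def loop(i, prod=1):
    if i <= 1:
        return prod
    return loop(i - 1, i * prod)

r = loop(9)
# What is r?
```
Call trace:
loop(i=9, prod=1)
  loop(i=8, prod=9)
    loop(i=7, prod=72)
      loop(i=6, prod=504)
        loop(i=5, prod=3024)
          loop(i=4, prod=15120)
            loop(i=3, prod=60480)
              loop(i=2, prod=181440)
                loop(i=1, prod=362880)
                -> return 362880
              -> return 362880
            -> return 362880
          -> return 362880
        -> return 362880
      -> return 362880
    -> return 362880
  -> return 362880
-> return 362880

Final answer: 362880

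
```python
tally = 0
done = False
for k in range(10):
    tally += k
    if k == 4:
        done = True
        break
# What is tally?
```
Trace:
  tally=0
  tally=0, done=False
  tally=0, done=False, k=0
  tally=1, done=False, k=1
  tally=3, done=False, k=2
  tally=6, done=False, k=3
  tally=10, done=True, k=4

Final answer: 10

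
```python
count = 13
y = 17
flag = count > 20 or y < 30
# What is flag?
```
Trace:
  count=13
  count=13, y=17
  count=13, y=17, flag=True

Final answer: True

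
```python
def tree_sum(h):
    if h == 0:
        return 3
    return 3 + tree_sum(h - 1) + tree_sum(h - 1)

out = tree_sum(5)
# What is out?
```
Call trace (a repeated sub-call is expanded the first time; later identical calls just restate its return value):
tree_sum(h=5)
  tree_sum(h=4)
    tree_sum(h=3)
      tree_sum(h=2)
        tree_sum(h=1)
          tree_sum(h=0)
          -> return 3
          tree_sum(h=0)
          -> return 3
        -> return 9
        tree_sum(h=1) -> return 9  (same call as traced above)
      -> return 21
      tree_sum(h=2) -> return 21  (same call as traced above)
    -> return 45
    tree_sum(h=3) -> return 45  (same call as traced above)
  -> return 93
  tree_sum(h=4) -> return 93  (same call as traced above)
-> return 189

Final answer: 189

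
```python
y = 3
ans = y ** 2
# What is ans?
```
Trace:
  y=3
  y=3, ans=9

Final answer: 9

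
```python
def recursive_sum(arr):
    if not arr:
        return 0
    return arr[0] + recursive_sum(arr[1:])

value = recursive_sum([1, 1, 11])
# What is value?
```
Call trace:
recursive_sum(arr=[1, 1, 11])
  recursive_sum(arr=[1, 11])
    recursive_sum(arr=[11])
      recursive_sum(arr=[])
      -> return 0
    -> return 11
  -> return 12
-> return 13

Final answer: 13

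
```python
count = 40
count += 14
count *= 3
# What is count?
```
Trace:
  count=40
  count=54
  count=162

Final answer: 162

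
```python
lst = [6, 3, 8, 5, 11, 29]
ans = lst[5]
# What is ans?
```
Trace:
  lst=[6, 3, 8, 5, 11, 29]
  lst=[6, 3, 8, 5, 11, 29], ans=29

Final answer: 29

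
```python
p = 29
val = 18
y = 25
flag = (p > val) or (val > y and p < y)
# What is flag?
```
Trace:
  p=29
  p=29, val=18
  p=29, val=18, y=25
  p=29, val=18, y=25, flag=True

Final answer: True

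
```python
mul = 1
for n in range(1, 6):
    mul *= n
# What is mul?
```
Trace:
  mul=1
  mul=1, n=1
  mul=2, n=2
  mul=6, n=3
  mul=24, n=4
  mul=120, n=5

Final answer: 120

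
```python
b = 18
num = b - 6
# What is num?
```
Trace:
  b=18
  b=18, num=12

Final answer: 12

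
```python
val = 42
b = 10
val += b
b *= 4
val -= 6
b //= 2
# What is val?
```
Trace:
  val=42
  val=42, b=10
  val=52, b=10
  val=52, b=40
  val=46, b=40
  val=46, b=20

Final answer: 46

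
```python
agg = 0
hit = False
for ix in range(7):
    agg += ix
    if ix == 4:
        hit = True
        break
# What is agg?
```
Trace:
  agg=0
  agg=0, hit=False
  agg=0, hit=False, ix=0
  agg=1, hit=False, ix=1
  agg=3, hit=False, ix=2
  agg=6, hit=False, ix=3
  agg=10, hit=True, ix=4

Final answer: 10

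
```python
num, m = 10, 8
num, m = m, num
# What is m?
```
Trace:
  num=10, m=8
  num=8, m=10

Final answer: 10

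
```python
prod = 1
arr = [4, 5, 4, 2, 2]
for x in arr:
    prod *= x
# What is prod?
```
Trace:
  prod=1
  prod=4, x=4
  prod=20, x=5
  prod=80, x=4
  prod=160, x=2
  prod=320, x=2

Final answer: 320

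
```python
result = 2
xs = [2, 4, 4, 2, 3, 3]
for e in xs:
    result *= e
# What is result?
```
Trace:
  result=2
  result=4, e=2
  result=16, e=4
  result=64, e=4
  result=128, e=2
  result=384, e=3
  result=1152, e=3

Final answer: 1152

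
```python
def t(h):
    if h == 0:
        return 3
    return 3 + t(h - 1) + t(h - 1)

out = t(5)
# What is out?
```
Call trace (a repeated sub-call is expanded the first time; later identical calls just restate its return value):
t(h=5)
  t(h=4)
    t(h=3)
      t(h=2)
        t(h=1)
          t(h=0)
          -> return 3
          t(h=0)
          -> return 3
        -> return 9
        t(h=1) -> return 9  (same call as traced above)
      -> return 21
      t(h=2) -> return 21  (same call as traced above)
    -> return 45
    t(h=3) -> return 45  (same call as traced above)
  -> return 93
  t(h=4) -> return 93  (same call as traced above)
-> return 189

Final answer: 189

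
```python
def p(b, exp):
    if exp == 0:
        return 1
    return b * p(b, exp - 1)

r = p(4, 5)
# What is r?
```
Call trace:
p(b=4, exp=5)
  p(b=4, exp=4)
    p(b=4, exp=3)
      p(b=4, exp=2)
        p(b=4, exp=1)
          p(b=4, exp=0)
          -> return 1
        -> return 4
      -> return 16
    -> return 64
  -> return 256
-> return 1024

Final answer: 1024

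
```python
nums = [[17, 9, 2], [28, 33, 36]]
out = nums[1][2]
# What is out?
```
Trace:
  nums=[[17, 9, 2], [28, 33, 36]]
  nums=[[17, 9, 2], [28, 33, 36]], out=36

Final answer: 36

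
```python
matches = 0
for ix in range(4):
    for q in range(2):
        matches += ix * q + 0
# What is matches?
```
Trace:
  matches=0
  matches=0, ix=0, q=0
  matches=0, ix=0, q=1
  matches=0, ix=1, q=0
  matches=1, ix=1, q=1
  matches=1, ix=2, q=0
  matches=3, ix=2, q=1
  matches=3, ix=3, q=0
  matches=6, ix=3, q=1

Final answer: 6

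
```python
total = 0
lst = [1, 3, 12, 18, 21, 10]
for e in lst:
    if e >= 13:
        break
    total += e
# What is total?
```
Trace:
  total=0
  total=1, e=1
  total=4, e=3
  total=16, e=12
  total=16, e=18

Final answer: 16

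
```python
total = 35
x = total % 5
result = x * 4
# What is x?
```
Trace:
  total=35
  total=35, x=0
  total=35, x=0, result=0

Final answer: 0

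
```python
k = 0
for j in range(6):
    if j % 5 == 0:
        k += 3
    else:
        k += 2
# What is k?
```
Trace:
  k=0
  k=3, j=0
  k=5, j=1
  k=7, j=2
  k=9, j=3
  k=11, j=4
  k=14, j=5

Final answer: 14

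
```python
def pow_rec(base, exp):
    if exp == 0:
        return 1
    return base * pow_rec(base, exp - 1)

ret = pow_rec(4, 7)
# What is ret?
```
Call trace:
pow_rec(base=4, exp=7)
  pow_rec(base=4, exp=6)
    pow_rec(base=4, exp=5)
      pow_rec(base=4, exp=4)
        pow_rec(base=4, exp=3)
          pow_rec(base=4, exp=2)
            pow_rec(base=4, exp=1)
              pow_rec(base=4, exp=0)
              -> return 1
            -> return 4
          -> return 16
        -> return 64
      -> return 256
    -> return 1024
  -> return 4096
-> return 16384

Final answer: 16384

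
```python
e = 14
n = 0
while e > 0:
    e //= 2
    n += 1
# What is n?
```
Trace:
  e=14
  e=14, n=0
  e=7, n=1
  e=3, n=2
  e=1, n=3
  e=0, n=4

Final answer: 4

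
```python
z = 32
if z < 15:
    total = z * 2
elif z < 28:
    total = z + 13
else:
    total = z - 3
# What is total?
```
Trace:
  z=32
  z=32, total=29

Final answer: 29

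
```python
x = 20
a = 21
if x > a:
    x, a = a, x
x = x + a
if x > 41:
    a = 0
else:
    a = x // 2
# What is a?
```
Trace:
  x=20
  x=20, a=21
  x=20, a=21
  x=41, a=21
  x=41, a=20

Final answer: 20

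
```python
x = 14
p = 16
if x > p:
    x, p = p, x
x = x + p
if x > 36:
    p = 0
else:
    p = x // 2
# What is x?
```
Trace:
  x=14
  x=14, p=16
  x=14, p=16
  x=30, p=16
  x=30, p=15

Final answer: 30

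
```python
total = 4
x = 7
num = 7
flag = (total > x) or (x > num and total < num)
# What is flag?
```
Trace:
  total=4
  total=4, x=7
  total=4, x=7, num=7
  total=4, x=7, num=7, flag=False

Final answer: False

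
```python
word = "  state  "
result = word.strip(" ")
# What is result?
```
Trace:
  word='  state  '
  word='  state  ', result='state'

Final answer: 'state'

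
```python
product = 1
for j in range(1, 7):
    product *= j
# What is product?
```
Trace:
  product=1
  product=1, j=1
  product=2, j=2
  product=6, j=3
  product=24, j=4
  product=120, j=5
  product=720, j=6

Final answer: 720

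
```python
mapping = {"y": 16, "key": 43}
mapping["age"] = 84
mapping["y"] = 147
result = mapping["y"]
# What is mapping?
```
Trace:
  mapping={'y': 16, 'key': 43}
  mapping={'y': 16, 'key': 43, 'age': 84}
  mapping={'y': 147, 'key': 43, 'age': 84}
  mapping={'y': 147, 'key': 43, 'age': 84}, result=147

Final answer: {'y': 147, 'key': 43, 'age': 84}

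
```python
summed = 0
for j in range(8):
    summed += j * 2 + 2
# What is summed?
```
Trace:
  summed=0
  summed=2, j=0
  summed=6, j=1
  summed=12, j=2
  summed=20, j=3
  summed=30, j=4
  summed=42, j=5
  summed=56, j=6
  summed=72, j=7

Final answer: 72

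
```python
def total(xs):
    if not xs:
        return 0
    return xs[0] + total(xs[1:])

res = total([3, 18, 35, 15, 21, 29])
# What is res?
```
Call trace:
total(xs=[3, 18, 35, 15, 21, 29])
  total(xs=[18, 35, 15, 21, 29])
    total(xs=[35, 15, 21, 29])
      total(xs=[15, 21, 29])
        total(xs=[21, 29])
          total(xs=[29])
            total(xs=[])
            -> return 0
          -> return 29
        -> return 50
      -> return 65
    -> return 100
  -> return 118
-> return 121

Final answer: 121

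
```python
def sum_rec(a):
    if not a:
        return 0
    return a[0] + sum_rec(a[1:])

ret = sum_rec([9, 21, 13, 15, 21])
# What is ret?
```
Call trace:
sum_rec(a=[9, 21, 13, 15, 21])
  sum_rec(a=[21, 13, 15, 21])
    sum_rec(a=[13, 15, 21])
      sum_rec(a=[15, 21])
        sum_rec(a=[21])
          sum_rec(a=[])
          -> return 0
        -> return 21
      -> return 36
    -> return 49
  -> return 70
-> return 79

Final answer: 79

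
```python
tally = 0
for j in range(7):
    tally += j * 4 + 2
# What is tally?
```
Trace:
  tally=0
  tally=2, j=0
  tally=8, j=1
  tally=18, j=2
  tally=32, j=3
  tally=50, j=4
  tally=72, j=5
  tally=98, j=6

Final answer: 98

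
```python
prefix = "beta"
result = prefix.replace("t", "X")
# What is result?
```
Trace:
  prefix='beta'
  prefix='beta', result='beXa'

Final answer: 'beXa'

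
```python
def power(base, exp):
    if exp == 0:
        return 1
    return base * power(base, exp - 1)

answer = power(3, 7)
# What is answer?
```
Call trace:
power(base=3, exp=7)
  power(base=3, exp=6)
    power(base=3, exp=5)
      power(base=3, exp=4)
        power(base=3, exp=3)
          power(base=3, exp=2)
            power(base=3, exp=1)
              power(base=3, exp=0)
              -> return 1
            -> return 3
          -> return 9
        -> return 27
      -> return 81
    -> return 243
  -> return 729
-> return 2187

Final answer: 2187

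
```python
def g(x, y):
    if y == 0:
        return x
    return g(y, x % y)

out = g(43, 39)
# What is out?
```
Call trace:
g(x=43, y=39)
  g(x=39, y=4)
    g(x=4, y=3)
      g(x=3, y=1)
        g(x=1, y=0)
        -> return 1
      -> return 1
    -> return 1
  -> return 1
-> return 1

Final answer: 1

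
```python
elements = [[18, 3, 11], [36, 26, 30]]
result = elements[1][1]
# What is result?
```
Trace:
  elements=[[18, 3, 11], [36, 26, 30]]
  elements=[[18, 3, 11], [36, 26, 30]], result=26

Final answer: 26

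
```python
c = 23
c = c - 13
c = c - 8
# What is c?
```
Trace:
  c=23
  c=10
  c=2

Final answer: 2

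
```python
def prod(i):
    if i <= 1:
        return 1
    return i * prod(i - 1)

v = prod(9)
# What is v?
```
Call trace:
prod(i=9)
  prod(i=8)
    prod(i=7)
      prod(i=6)
        prod(i=5)
          prod(i=4)
            prod(i=3)
              prod(i=2)
                prod(i=1)
                -> return 1
              -> return 2
            -> return 6
          -> return 24
        -> return 120
      -> return 720
    -> return 5040
  -> return 40320
-> return 362880

Final answer: 362880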